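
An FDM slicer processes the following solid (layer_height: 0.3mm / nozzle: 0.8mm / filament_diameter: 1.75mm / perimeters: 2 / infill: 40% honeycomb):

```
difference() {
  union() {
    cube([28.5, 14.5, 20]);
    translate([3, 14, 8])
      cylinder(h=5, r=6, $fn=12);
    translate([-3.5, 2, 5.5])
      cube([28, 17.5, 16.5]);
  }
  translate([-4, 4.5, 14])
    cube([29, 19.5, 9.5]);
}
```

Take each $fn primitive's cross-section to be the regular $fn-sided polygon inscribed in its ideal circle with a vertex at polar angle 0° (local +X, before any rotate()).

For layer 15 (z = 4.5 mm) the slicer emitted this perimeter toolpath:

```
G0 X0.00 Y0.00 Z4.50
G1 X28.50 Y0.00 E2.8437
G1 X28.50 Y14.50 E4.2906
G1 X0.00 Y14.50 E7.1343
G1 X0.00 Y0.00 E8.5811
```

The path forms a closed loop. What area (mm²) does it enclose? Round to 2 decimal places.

413.25 mm²

Apply the shoelace formula to the sequence of (X, Y) vertices; enclosed area = 413.25 mm².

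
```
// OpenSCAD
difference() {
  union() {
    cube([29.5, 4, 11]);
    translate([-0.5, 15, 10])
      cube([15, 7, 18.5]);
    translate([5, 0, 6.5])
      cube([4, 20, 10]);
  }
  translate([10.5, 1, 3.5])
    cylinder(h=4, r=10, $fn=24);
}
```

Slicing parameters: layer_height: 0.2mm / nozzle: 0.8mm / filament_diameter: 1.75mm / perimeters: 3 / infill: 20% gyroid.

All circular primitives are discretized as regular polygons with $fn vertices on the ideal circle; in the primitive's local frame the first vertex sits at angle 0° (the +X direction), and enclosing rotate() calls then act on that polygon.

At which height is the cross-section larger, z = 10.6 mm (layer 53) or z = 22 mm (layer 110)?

layer 53 (z = 10.6 mm)

Layer 53 (z = 10.6): the 29.5×4 cube contributes its full rectangle (area 118.00 mm²); the 15×7 cube at (-0.5, 15) contributes its full rectangle (area 105.00 mm²); the 4×20 cube at (5, 0) contributes its full rectangle (area 80.00 mm²); Merging all regions: the regions partially overlap — summed areas 303.00 mm² minus the doubly-counted overlap 36.00 mm² gives 267.00 mm² — area = 267.00 mm²; the cylinder at (10.5, 1) does not reach this height (z outside [3.5, 7.5]); After the difference (first − rest): none of the subtracted shapes is present at this height, so that combined region is unchanged — area = 267.00 mm². So its area = 267.00 mm². Layer 110 (z = 22): the cube is absent (z outside [0, 11]); the cube at (-0.5, 15) (footprint 15×7) is included at this height (area 105.00 mm²); the cube at (5, 0) does not reach this height (z outside [6.5, 16.5]); Taking the union: only the 15×7 cube at (-0.5, 15) is present, so the union is just that shape — area = 105.00 mm²; the cylinder at (10.5, 1) does not reach this height (z outside [3.5, 7.5]); Subtracting the remaining from the first: none of the subtracted shapes is present at this height, so the result so far is unchanged — area = 105.00 mm². So its area = 105.00 mm². Layer 53 is larger (267.00 vs 105.00 mm²).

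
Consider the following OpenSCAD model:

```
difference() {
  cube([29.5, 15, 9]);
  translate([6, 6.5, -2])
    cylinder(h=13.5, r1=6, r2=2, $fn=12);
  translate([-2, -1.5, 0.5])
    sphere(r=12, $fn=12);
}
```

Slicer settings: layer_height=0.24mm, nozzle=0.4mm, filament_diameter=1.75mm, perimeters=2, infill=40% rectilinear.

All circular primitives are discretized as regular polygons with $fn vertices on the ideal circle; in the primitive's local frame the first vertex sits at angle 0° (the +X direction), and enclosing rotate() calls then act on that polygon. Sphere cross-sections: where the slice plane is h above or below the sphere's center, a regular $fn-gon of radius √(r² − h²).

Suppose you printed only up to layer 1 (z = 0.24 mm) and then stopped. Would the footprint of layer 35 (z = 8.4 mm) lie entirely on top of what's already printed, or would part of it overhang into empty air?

part overhangs

Compare the two slices. At z = 0.24: the cube is present — its section is the full 29.5×15 rectangle (area 442.50 mm²); the cone at (6, 6.5) contributes a regular 12-gon of circumradius 5.336 (interpolated between r1=6 and r2=2 at t=0.166) (area = (12/2)·5.336²·sin(360°/12) = 85.43 mm²); the sphere at (-2, -1.5): section is a regular 12-gon, circumradius = √(r²−h²) = √(12²−0.26²) = 11.997 (area = (12/2)·11.997²·sin(360°/12) = 431.80 mm²); Taking the first minus the rest: starting from the 29.5×15 cube (442.50 mm²), the cone at (6, 6.5) lies wholly inside it (removes its full 85.43 mm² and its 33.15 mm outline becomes a hole wall); the r=12 sphere at (-2, -1.5) partially overlaps it — only the 26.68 mm² overlap (of its 431.80 mm²) is removed, clipping the outline — area = 330.40 mm². At z = 8.4: the 29.5×15 cube contributes its full rectangle (area 442.50 mm²); the cone at (6, 6.5): at t=0.770 of its height the radius interpolates to r₁+(r₂−r₁)t = 2.919, giving a regular 12-gon of that circumradius (area = (12/2)·2.919²·sin(360°/12) = 25.55 mm²); the r=12 sphere at (-2, -1.5) slices to a regular 12-gon of circumradius 9.033 (√(r²−h²) with h=7.9 from center) (area = (12/2)·9.033²·sin(360°/12) = 244.77 mm²); After the difference (first − rest): starting from the 29.5×15 cube (442.50 mm²), the cone at (6, 6.5) lies wholly inside it (removes its full 25.55 mm² and its 18.13 mm outline becomes a hole wall); the r=12 sphere at (-2, -1.5) partially overlaps it — only the 32.98 mm² overlap (of its 244.77 mm²) is removed, clipping the outline — area = 383.97 mm². Checking containment: at z = 8.4 the cross-section extends beyond the z = 0.24 cross-section by about 53.57 mm².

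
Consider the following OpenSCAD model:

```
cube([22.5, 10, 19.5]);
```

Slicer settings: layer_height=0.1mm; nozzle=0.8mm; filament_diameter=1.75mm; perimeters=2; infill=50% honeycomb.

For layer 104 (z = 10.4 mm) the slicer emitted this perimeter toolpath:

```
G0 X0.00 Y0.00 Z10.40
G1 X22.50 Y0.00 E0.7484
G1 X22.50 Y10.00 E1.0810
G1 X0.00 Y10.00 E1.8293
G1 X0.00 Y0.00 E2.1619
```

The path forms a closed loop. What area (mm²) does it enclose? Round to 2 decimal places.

225.00 mm²

Apply the shoelace formula to the sequence of (X, Y) vertices; enclosed area = 225.00 mm².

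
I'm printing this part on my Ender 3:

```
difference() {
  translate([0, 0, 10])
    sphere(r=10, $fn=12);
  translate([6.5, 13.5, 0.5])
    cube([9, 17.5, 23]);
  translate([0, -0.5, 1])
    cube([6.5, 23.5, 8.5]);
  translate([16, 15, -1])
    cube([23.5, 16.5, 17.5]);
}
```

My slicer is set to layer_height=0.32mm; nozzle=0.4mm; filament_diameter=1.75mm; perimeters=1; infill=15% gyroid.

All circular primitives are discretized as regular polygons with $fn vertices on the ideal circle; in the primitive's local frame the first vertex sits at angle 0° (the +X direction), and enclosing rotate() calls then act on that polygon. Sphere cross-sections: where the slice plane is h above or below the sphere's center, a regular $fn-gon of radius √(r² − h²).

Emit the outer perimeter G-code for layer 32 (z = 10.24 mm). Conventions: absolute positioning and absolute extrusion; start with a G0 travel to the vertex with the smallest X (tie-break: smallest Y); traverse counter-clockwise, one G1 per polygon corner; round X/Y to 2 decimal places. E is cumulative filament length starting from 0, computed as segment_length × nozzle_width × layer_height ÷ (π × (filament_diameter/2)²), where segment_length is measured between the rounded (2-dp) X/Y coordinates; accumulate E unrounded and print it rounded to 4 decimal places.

G0 X-10.00 Y0.00 Z10.24
G1 X-8.66 Y-5.00 E0.2755
G1 X-5.00 Y-8.66 E0.5509
G1 X0.00 Y-10.00 E0.8264
G1 X5.00 Y-8.66 E1.1019
G1 X8.66 Y-5.00 E1.3773
G1 X10.00 Y0.00 E1.6528
G1 X8.66 Y5.00 E1.9283
G1 X5.00 Y8.66 E2.2037
G1 X0.00 Y10.00 E2.4792
G1 X-5.00 Y8.66 E2.7546
G1 X-8.66 Y5.00 E3.0301
G1 X-10.00 Y0.00 E3.3056

At z = 10.24 mm: the r=10 sphere slices to a regular 12-gon of circumradius 9.997 (√(r²−h²) with h=0.24 from center); the cube at (6.5, 13.5) is present — its section is the full 9×17.5 rectangle; the cube at (0, -0.5) does not reach this height (z outside [1, 9.5]); the cube at (16, 15) (footprint 23.5×16.5) is included at this height; Subtracting the remaining from the first: starting from the r=10 sphere, the 9×17.5 cube at (6.5, 13.5) misses the remaining region (no effect); the 23.5×16.5 cube at (16, 15) misses the remaining region (no effect) — 1 connected region. The outline is a single polygon with 12 vertices. Extrusion per mm of travel: 0.4 × 0.32 / (π × 0.875²) = 0.053216. Accumulating E over each segment gives final E = 3.3056.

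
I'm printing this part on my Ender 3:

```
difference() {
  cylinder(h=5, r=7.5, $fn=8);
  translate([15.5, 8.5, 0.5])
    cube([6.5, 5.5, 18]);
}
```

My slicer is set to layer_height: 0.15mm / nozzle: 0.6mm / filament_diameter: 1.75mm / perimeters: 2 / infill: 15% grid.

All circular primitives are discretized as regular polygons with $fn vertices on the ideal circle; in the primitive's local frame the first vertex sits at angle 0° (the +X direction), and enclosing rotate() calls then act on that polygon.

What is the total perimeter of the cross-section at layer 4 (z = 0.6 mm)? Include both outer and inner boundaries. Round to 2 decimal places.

At z = 0.6 mm: the r=7.5 cylinder contributes a regular 8-gon of circumradius 7.5 (perimeter = 2·8·7.500·sin(180°/8) = 45.92 mm); the cube at (15.5, 8.5) (footprint 6.5×5.5) is included at this height (perimeter 24.00 mm); After the difference (first − rest): starting from the r=7.5 cylinder, the 6.5×5.5 cube at (15.5, 8.5) misses the remaining region (no effect) — boundary = 45.92 mm. Overall, the cross-section is a single solid region. Total boundary length (outer) = 45.92 mm.

45.92 mm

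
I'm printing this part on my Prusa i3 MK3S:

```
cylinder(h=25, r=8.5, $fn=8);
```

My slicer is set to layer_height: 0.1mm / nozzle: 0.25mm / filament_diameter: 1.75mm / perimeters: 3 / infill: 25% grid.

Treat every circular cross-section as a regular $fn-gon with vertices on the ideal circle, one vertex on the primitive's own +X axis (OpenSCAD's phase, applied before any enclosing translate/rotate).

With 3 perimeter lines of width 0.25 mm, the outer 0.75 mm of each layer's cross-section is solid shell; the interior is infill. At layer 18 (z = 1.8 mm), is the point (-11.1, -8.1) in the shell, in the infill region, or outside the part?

outside

At z = 1.8 mm: the r=8.5 cylinder contributes a regular 8-gon of circumradius 8.5. Overall, the cross-section is a single solid region. The nearest boundary edge runs (-8.50, 0.00)→(-6.01, -6.01); distance from the point to it = 5.50 mm. The point is not inside any of the regions above, so it lies outside the cross-section (5.50 mm from the nearest boundary).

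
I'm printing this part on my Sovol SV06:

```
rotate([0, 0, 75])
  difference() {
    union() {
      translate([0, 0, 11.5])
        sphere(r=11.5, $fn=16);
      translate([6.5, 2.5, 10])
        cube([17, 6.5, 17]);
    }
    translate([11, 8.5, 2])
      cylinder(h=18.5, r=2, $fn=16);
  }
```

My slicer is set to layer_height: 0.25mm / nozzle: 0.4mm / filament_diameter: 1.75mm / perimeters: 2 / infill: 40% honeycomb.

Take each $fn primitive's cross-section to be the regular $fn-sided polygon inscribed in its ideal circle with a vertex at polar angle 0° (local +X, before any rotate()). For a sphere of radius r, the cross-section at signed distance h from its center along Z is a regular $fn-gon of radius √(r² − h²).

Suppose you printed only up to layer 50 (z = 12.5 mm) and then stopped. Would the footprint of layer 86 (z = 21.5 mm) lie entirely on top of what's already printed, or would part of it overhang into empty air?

Compare the two slices. At z = 12.5: the r=11.5 sphere contributes a regular 16-gon of circumradius √(11.5²−1²) = 11.456 (area = (16/2)·11.456²·sin(360°/16) = 401.82 mm²); the 17×6.5 cube at (6.5, 2.5) contributes its full rectangle (area 110.50 mm²); Combining (union): the regions partially overlap — summed areas 512.32 mm² minus the doubly-counted overlap 19.45 mm² gives 492.87 mm² — area = 492.87 mm²; the r=2 cylinder at (11, 8.5) contributes a regular 16-gon of circumradius 2 (area = (16/2)·2.000²·sin(360°/16) = 12.25 mm²); After the difference (first − rest): starting from the result so far (492.87 mm²), the r=2 cylinder at (11, 8.5) partially overlaps it — only the 8.07 mm² overlap (of its 12.25 mm²) is removed, clipping the outline — area = 484.80 mm²; (rotated 75° about Z; rotation is an isometry so areas/perimeters/island counts are preserved). At z = 21.5: the r=11.5 sphere slices to a regular 16-gon of circumradius 5.679 (√(r²−h²) with h=10 from center) (area = (16/2)·5.679²·sin(360°/16) = 98.73 mm²); the 17×6.5 cube at (6.5, 2.5) contributes its full rectangle (area 110.50 mm²); Combining (union): the 2 present regions are separate (no shared area or edge), so areas and boundary lengths simply add and each stays a separate island — area = 209.23 mm²; the cylinder at (11, 8.5) is absent (z outside [2, 20.5]); Taking the first minus the rest: none of the subtracted shapes is present at this height, so that combined region is unchanged — area = 209.23 mm²; (whole slice rotated 75° about Z — lengths, areas and connectivity unchanged). Checking containment: at z = 21.5 the cross-section extends beyond the z = 12.5 cross-section by about 8.07 mm².

part overhangs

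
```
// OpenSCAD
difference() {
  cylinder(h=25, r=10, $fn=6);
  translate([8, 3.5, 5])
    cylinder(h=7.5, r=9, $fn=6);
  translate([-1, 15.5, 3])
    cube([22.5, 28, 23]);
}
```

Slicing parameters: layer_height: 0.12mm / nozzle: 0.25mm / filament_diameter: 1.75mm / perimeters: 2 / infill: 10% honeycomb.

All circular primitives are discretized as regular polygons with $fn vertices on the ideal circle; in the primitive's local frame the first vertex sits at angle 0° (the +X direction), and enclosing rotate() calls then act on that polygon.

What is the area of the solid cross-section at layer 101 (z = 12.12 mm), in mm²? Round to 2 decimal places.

At z = 12.12 mm: the r=10 cylinder gives a regular 6-gon of circumradius 10 (constant along its height) (area = (6/2)·10.000²·sin(360°/6) = 259.81 mm²); the r=9 cylinder at (8, 3.5) gives a regular 6-gon of circumradius 9 (constant along its height) (area = (6/2)·9.000²·sin(360°/6) = 210.44 mm²); the cube at (-1, 15.5) is present — its section is the full 22.5×28 rectangle (area 630.00 mm²); After the difference (first − rest): starting from the r=10 cylinder (259.81 mm²), the r=9 cylinder at (8, 3.5) partially overlaps it — only the 90.30 mm² overlap (of its 210.44 mm²) is removed, clipping the outline; the 22.5×28 cube at (-1, 15.5) misses the remaining region (no effect) — area = 169.51 mm². Overall, the cross-section is a single solid region. Net area = 169.51 mm².

169.51 mm²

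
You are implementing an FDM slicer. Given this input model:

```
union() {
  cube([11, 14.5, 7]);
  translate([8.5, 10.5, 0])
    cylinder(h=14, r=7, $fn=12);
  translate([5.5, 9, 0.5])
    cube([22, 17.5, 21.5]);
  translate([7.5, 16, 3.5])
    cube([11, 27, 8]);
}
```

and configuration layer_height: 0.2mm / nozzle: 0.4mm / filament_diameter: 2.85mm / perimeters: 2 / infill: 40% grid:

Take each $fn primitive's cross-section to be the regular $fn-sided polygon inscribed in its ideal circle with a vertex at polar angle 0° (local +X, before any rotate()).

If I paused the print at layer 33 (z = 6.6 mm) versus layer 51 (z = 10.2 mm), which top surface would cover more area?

layer 33 (z = 6.6 mm)

Layer 33 (z = 6.6): the 11×14.5 cube contributes its full rectangle (area 159.50 mm²); the cylinder at (8.5, 10.5): section is a regular 12-gon, circumradius r=7 (area = (12/2)·7.000²·sin(360°/12) = 147.00 mm²); the 22×17.5 cube at (5.5, 9) contributes its full rectangle (area 385.00 mm²); the cube at (7.5, 16) is present — its section is the full 11×27 rectangle (area 297.00 mm²); Merging all regions: the regions partially overlap — summed areas 988.50 mm² minus the doubly-counted overlap 275.92 mm² gives 712.58 mm² — area = 712.58 mm². So its area = 712.58 mm². Layer 51 (z = 10.2): the cube does not reach this height (z outside [0, 7]); the r=7 cylinder at (8.5, 10.5) gives a regular 12-gon of circumradius 7 (constant along its height) (area = (12/2)·7.000²·sin(360°/12) = 147.00 mm²); the 22×17.5 cube at (5.5, 9) contributes its full rectangle (area 385.00 mm²); the cube at (7.5, 16) (footprint 11×27) is included at this height (area 297.00 mm²); Taking the union: the regions partially overlap — summed areas 829.00 mm² minus the doubly-counted overlap 186.74 mm² gives 642.26 mm² — area = 642.26 mm². So its area = 642.26 mm². Layer 33 is larger (712.58 vs 642.26 mm²).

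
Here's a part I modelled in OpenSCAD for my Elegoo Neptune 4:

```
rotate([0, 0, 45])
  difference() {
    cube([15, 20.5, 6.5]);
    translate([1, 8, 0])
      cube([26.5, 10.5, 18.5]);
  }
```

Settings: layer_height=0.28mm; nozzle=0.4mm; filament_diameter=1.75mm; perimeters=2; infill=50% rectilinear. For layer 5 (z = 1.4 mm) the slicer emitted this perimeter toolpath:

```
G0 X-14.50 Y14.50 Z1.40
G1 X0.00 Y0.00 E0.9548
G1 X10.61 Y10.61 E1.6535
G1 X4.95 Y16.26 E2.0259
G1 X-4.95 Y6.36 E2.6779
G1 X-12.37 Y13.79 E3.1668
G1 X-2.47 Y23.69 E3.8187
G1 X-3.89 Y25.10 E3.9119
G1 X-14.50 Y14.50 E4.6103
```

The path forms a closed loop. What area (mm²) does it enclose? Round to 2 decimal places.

160.55 mm²

Apply the shoelace formula to the sequence of (X, Y) vertices; enclosed area = 160.55 mm².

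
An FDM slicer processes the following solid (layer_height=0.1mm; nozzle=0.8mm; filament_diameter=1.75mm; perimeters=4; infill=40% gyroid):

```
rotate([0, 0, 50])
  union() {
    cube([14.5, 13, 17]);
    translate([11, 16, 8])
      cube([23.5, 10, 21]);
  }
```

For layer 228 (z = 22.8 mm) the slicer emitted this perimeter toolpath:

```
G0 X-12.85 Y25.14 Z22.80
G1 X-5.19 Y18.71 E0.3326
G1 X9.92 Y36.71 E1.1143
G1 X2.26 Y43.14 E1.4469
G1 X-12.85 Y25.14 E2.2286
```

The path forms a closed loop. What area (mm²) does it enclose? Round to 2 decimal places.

Apply the shoelace formula to the sequence of (X, Y) vertices; enclosed area = 235.04 mm².

235.04 mm²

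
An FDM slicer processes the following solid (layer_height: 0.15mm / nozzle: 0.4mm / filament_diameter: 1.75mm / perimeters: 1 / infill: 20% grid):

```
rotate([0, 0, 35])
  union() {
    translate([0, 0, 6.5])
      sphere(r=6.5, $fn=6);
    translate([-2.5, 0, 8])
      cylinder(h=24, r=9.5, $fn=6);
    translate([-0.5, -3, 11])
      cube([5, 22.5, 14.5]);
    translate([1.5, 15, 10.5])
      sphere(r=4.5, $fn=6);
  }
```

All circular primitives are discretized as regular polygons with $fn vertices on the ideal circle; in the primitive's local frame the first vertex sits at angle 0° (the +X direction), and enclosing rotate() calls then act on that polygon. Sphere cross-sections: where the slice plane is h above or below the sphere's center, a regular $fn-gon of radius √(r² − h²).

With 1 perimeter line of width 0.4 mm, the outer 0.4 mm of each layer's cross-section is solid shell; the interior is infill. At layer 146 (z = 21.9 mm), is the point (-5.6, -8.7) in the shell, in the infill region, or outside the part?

At z = 21.9 mm: the sphere is not intersected at this z (|z−center|=15.400 > r=6.5); the r=9.5 cylinder at (-2.5, 0) contributes a regular 6-gon of circumradius 9.5; the 5×22.5 cube at (-0.5, -3) contributes its full rectangle; the sphere at (1.5, 15) is not intersected at this z (|z−center|=11.400 > r=4.5); Taking the union: the regions partially overlap (shared area 51.75 mm²), so overlapping operands fuse into one piece — 1 connected region; (whole slice rotated 35° about Z — lengths, areas and connectivity unchanged). Overall, the cross-section is a single solid region. Undo the 35° rotation: the query point maps to (-9.577, -3.915) in the un-rotated model frame. The nearest boundary edge runs (-7.25, -8.23)→(-12.00, 0.00); distance from the point to it = 0.14 mm. The point is inside the cross-section, 0.14 mm from the nearest boundary — within the 0.4 mm shell band (1 × 0.4).

shell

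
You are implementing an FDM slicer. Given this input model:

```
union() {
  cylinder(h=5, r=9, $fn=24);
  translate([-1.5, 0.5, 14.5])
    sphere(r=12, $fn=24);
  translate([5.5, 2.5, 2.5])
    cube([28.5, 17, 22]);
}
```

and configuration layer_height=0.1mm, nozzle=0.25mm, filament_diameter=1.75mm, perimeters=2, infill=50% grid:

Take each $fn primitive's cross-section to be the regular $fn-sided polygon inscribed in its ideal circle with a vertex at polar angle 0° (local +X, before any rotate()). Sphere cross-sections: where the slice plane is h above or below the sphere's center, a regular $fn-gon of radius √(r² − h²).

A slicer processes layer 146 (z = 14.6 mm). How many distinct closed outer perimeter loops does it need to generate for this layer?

1

At z = 14.6 mm: the cylinder is not intersected at this z (z outside [0, 5]); the r=12 sphere at (-1.5, 0.5) contributes a regular 24-gon of circumradius √(12²−0.1²) = 12.000; the 28.5×17 cube at (5.5, 2.5) contributes its full rectangle; Taking the union: the regions partially overlap (shared area 23.61 mm²), so overlapping operands fuse into one piece — 1 connected region. The result has 1 disconnected region.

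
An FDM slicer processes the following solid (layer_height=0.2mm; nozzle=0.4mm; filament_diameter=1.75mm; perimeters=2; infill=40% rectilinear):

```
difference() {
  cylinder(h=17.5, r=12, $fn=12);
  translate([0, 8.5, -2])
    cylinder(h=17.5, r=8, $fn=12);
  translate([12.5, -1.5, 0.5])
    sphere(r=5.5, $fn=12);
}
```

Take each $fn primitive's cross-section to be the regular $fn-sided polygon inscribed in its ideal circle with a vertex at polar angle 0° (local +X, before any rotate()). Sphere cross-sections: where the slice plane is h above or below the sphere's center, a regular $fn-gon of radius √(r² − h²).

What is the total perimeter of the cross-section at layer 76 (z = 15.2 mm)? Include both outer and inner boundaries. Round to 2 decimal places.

81.19 mm

At z = 15.2 mm: the cylinder: section is a regular 12-gon, circumradius r=12 (perimeter = 2·12·12.000·sin(180°/12) = 74.54 mm); the r=8 cylinder at (0, 8.5) contributes a regular 12-gon of circumradius 8 (perimeter = 2·12·8.000·sin(180°/12) = 49.69 mm); the sphere at (12.5, -1.5) is not intersected at this z (|z−center|=14.700 > r=5.5); After the difference (first − rest): starting from the r=12 cylinder, the r=8 cylinder at (0, 8.5) partially overlaps it — only the 131.93 mm² overlap (of its 192.00 mm²) is removed, clipping the outline — boundary = 81.19 mm. Overall, the cross-section is a single solid region. Total boundary length (outer) = 81.19 mm.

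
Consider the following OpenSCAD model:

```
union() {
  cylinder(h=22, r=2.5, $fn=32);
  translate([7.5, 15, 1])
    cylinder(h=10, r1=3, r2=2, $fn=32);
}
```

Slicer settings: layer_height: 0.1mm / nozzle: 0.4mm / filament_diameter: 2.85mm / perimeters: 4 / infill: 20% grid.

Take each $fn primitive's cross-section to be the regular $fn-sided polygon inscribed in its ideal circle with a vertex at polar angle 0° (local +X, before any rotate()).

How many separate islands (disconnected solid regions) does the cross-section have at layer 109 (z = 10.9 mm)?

2

At z = 10.9 mm: the r=2.5 cylinder contributes a regular 32-gon of circumradius 2.5; the cone at (7.5, 15) (r1=3→r2=2) has section circumradius 2.010 here — a regular 32-gon; Combining (union): the 2 present regions are separate (no shared area or edge), so areas and boundary lengths simply add and each stays a separate island — 2 connected regions. Overall, the cross-section has 2 separate islands. Island count = 2.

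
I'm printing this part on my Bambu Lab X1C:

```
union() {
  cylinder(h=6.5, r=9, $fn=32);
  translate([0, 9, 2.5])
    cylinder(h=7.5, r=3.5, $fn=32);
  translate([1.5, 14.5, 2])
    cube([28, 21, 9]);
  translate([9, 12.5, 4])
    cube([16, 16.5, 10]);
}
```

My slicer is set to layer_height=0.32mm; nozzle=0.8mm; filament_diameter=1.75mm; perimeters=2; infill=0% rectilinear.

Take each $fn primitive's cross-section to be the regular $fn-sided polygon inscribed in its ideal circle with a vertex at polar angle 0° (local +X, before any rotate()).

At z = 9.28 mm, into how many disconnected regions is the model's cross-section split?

2

At z = 9.28 mm: the cylinder does not reach this height (z outside [0, 6.5]); the r=3.5 cylinder at (0, 9) contributes a regular 32-gon of circumradius 3.5; the cube at (1.5, 14.5) (footprint 28×21) is included at this height; the 16×16.5 cube at (9, 12.5) contributes its full rectangle; Combining (union): the regions partially overlap (shared area 232.00 mm²), so overlapping operands fuse into one piece — 2 connected regions. The result has 2 disconnected regions.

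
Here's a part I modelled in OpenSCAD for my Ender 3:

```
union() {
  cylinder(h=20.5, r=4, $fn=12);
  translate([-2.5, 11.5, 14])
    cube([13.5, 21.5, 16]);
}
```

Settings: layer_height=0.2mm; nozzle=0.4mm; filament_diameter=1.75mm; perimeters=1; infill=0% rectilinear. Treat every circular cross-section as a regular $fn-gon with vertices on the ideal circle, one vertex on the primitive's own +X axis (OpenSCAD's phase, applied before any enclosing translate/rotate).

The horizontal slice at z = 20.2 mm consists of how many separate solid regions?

2

At z = 20.2 mm: the cylinder: section is a regular 12-gon, circumradius r=4; the 13.5×21.5 cube at (-2.5, 11.5) contributes its full rectangle; Merging all regions: the 2 present regions are separate (no shared area or edge), so areas and boundary lengths simply add and each stays a separate island — 2 connected regions. The result has 2 disconnected regions.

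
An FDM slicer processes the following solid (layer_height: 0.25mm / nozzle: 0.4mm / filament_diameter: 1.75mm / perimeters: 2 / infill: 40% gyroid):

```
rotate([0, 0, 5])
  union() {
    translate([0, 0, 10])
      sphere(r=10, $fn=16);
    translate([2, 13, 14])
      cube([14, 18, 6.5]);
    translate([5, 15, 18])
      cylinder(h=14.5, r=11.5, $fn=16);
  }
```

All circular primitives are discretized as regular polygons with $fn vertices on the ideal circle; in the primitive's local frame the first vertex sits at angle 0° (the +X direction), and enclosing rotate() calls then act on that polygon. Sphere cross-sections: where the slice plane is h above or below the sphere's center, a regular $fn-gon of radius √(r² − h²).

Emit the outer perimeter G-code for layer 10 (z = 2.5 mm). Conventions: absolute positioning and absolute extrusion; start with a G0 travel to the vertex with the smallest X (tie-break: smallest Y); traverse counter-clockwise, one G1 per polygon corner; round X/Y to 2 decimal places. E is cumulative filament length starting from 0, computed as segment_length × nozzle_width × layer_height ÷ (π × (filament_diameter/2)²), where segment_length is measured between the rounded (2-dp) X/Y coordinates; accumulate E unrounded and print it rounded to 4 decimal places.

At z = 2.5 mm: the r=10 sphere slices to a regular 16-gon of circumradius 6.614 (√(r²−h²) with h=7.5 from center); the cube at (2, 13) does not reach this height (z outside [14, 20.5]); the cylinder at (5, 15) is not intersected at this z (z outside [18, 32.5]); Combining (union): only the r=10 sphere is present, so the union is just that shape — 1 connected region; (rotated 5° about Z; rotation is an isometry so areas/perimeters/island counts are preserved). The outline is a single polygon with 16 vertices. Extrusion per mm of travel: 0.4 × 0.25 / (π × 0.875²) = 0.041575. Accumulating E over each segment gives final E = 1.7171.

G0 X-6.59 Y-0.58 Z2.50
G1 X-5.87 Y-3.05 E0.1070
G1 X-4.25 Y-5.07 E0.2146
G1 X-1.99 Y-6.31 E0.3218
G1 X0.58 Y-6.59 E0.4293
G1 X3.05 Y-5.87 E0.5362
G1 X5.07 Y-4.25 E0.6439
G1 X6.31 Y-1.99 E0.7511
G1 X6.59 Y0.58 E0.8585
G1 X5.87 Y3.05 E0.9655
G1 X4.25 Y5.07 E1.0732
G1 X1.99 Y6.31 E1.1803
G1 X-0.58 Y6.59 E1.2878
G1 X-3.05 Y5.87 E1.3948
G1 X-5.07 Y4.25 E1.5024
G1 X-6.31 Y1.99 E1.6096
G1 X-6.59 Y-0.58 E1.7171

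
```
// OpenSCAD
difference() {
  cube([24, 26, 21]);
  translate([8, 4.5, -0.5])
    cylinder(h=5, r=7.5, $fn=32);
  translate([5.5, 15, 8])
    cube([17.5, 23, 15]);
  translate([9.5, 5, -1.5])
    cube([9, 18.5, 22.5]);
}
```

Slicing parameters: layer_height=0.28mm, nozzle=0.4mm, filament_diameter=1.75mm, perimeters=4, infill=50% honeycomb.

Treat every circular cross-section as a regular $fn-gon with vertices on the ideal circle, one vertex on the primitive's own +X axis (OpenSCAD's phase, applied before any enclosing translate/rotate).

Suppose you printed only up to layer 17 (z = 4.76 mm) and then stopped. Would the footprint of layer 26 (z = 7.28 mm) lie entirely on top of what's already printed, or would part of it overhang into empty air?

entirely on top

Compare the two slices. At z = 4.76: the cube is present — its section is the full 24×26 rectangle (area 624.00 mm²); the cylinder at (8, 4.5) does not reach this height (z outside [-0.5, 4.5]); the cube at (5.5, 15) does not reach this height (z outside [8, 23]); the 9×18.5 cube at (9.5, 5) contributes its full rectangle (area 166.50 mm²); Subtracting the remaining from the first: starting from the 24×26 cube (624.00 mm²), the 9×18.5 cube at (9.5, 5) lies wholly inside it (removes its full 166.50 mm² and its 55.00 mm outline becomes a hole wall) — area = 457.50 mm². At z = 7.28: the cube is present — its section is the full 24×26 rectangle (area 624.00 mm²); the cylinder at (8, 4.5) is absent (z outside [-0.5, 4.5]); the cube at (5.5, 15) does not reach this height (z outside [8, 23]); the cube at (9.5, 5) is present — its section is the full 9×18.5 rectangle (area 166.50 mm²); Taking the first minus the rest: starting from the 24×26 cube (624.00 mm²), the 9×18.5 cube at (9.5, 5) lies wholly inside it (removes its full 166.50 mm² and its 55.00 mm outline becomes a hole wall) — area = 457.50 mm². Checking containment: the cross-section at z = 7.28 is a subset of the cross-section at z = 4.76.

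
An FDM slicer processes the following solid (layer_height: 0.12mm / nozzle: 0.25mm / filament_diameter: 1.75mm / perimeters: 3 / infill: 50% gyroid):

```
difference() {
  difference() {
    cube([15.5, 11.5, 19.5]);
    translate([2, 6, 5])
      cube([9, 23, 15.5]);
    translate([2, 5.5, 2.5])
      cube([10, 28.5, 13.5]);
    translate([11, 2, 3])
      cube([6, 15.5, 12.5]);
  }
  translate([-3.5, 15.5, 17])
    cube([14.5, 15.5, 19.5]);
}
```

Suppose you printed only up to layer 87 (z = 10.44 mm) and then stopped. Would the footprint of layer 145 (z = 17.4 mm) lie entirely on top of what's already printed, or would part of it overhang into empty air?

part overhangs

Compare the two slices. At z = 10.44: the 15.5×11.5 cube contributes its full rectangle (area 178.25 mm²); the cube at (2, 6) (footprint 9×23) is included at this height (area 207.00 mm²); the cube at (2, 5.5) is present — its section is the full 10×28.5 rectangle (area 285.00 mm²); the cube at (11, 2) is present — its section is the full 6×15.5 rectangle (area 93.00 mm²); After the difference (first − rest): starting from the 15.5×11.5 cube (178.25 mm²), the 9×23 cube at (2, 6) partially overlaps it — only the 49.50 mm² overlap (of its 207.00 mm²) is removed, clipping the outline; the 10×28.5 cube at (2, 5.5) partially overlaps it — only the 10.50 mm² overlap (of its 285.00 mm²) is removed, clipping the outline; the 6×15.5 cube at (11, 2) partially overlaps it — only the 36.75 mm² overlap (of its 93.00 mm²) is removed, clipping the outline — area = 81.50 mm²; the cube at (-3.5, 15.5) does not reach this height (z outside [17, 36.5]); Taking the first minus the rest: none of the subtracted shapes is present at this height, so the result so far is unchanged — area = 81.50 mm². At z = 17.4: the 15.5×11.5 cube contributes its full rectangle (area 178.25 mm²); the 9×23 cube at (2, 6) contributes its full rectangle (area 207.00 mm²); the cube at (2, 5.5) does not reach this height (z outside [2.5, 16]); the cube at (11, 2) does not reach this height (z outside [3, 15.5]); Subtracting the remaining from the first: starting from the 15.5×11.5 cube (178.25 mm²), the 9×23 cube at (2, 6) partially overlaps it — only the 49.50 mm² overlap (of its 207.00 mm²) is removed, clipping the outline — area = 128.75 mm²; the cube at (-3.5, 15.5) (footprint 14.5×15.5) is included at this height (area 224.75 mm²); After the difference (first − rest): starting from that combined region (128.75 mm²), the 14.5×15.5 cube at (-3.5, 15.5) misses the remaining region (no effect) — area = 128.75 mm². Checking containment: at z = 17.4 the cross-section extends beyond the z = 10.44 cross-section by about 47.25 mm².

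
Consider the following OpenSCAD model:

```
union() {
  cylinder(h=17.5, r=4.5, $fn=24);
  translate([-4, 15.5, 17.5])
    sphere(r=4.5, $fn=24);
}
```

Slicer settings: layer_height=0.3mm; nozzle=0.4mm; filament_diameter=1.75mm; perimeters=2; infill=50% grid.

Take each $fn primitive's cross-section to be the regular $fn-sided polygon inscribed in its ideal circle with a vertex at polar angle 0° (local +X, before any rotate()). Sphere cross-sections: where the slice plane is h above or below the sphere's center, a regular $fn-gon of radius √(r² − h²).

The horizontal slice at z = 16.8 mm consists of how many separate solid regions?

2

At z = 16.8 mm: the r=4.5 cylinder gives a regular 24-gon of circumradius 4.5 (constant along its height); the r=4.5 sphere at (-4, 15.5) contributes a regular 24-gon of circumradius √(4.5²−0.7²) = 4.445; Taking the union: the 2 present regions are separate (no shared area or edge), so areas and boundary lengths simply add and each stays a separate island — 2 connected regions. The result has 2 disconnected regions.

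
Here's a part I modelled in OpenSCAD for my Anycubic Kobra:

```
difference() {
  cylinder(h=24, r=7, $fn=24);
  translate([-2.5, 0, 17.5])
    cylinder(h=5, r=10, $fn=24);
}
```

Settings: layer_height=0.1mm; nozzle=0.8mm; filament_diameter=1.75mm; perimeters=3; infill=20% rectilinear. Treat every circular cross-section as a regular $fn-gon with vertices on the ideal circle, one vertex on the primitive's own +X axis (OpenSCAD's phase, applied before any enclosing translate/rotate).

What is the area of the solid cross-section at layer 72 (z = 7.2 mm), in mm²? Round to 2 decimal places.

152.19 mm²

At z = 7.2 mm: the cylinder: section is a regular 24-gon, circumradius r=7 (area = (24/2)·7.000²·sin(360°/24) = 152.19 mm²); the cylinder at (-2.5, 0) is absent (z outside [17.5, 22.5]); Taking the first minus the rest: none of the subtracted shapes is present at this height, so the r=7 cylinder is unchanged — area = 152.19 mm². Overall, the cross-section is a single solid region. Net area = 152.19 mm².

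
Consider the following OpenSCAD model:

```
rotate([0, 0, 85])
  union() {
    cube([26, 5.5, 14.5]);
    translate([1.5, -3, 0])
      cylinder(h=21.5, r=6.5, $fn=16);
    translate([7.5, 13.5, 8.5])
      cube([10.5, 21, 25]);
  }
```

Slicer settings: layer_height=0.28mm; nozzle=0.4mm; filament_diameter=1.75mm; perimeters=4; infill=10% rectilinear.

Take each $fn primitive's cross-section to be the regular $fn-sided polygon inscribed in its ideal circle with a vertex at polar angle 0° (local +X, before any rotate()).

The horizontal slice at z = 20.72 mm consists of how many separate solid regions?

At z = 20.72 mm: the cube does not reach this height (z outside [0, 14.5]); the cylinder at (1.5, -3): section is a regular 16-gon, circumradius r=6.5; the 10.5×21 cube at (7.5, 13.5) contributes its full rectangle; Merging all regions: the 2 present regions are separate (no shared area or edge), so areas and boundary lengths simply add and each stays a separate island — 2 connected regions; (whole slice rotated 85° about Z — lengths, areas and connectivity unchanged). The result has 2 disconnected regions.

2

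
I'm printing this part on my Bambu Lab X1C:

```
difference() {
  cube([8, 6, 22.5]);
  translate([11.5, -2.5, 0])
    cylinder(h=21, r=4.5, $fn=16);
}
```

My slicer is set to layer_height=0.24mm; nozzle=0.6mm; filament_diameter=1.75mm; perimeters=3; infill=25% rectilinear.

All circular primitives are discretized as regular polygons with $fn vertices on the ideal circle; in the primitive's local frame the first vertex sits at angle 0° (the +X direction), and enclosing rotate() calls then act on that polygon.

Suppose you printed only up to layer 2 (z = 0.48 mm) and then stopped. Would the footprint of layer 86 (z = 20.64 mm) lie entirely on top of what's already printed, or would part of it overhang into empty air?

entirely on top

Compare the two slices. At z = 0.48: the cube is present — its section is the full 8×6 rectangle (area 48.00 mm²); the cylinder at (11.5, -2.5): section is a regular 16-gon, circumradius r=4.5 (area = (16/2)·4.500²·sin(360°/16) = 61.99 mm²); After the difference (first − rest): starting from the 8×6 cube (48.00 mm²), the r=4.5 cylinder at (11.5, -2.5) partially overlaps it — only the 0.01 mm² overlap (of its 61.99 mm²) is removed, clipping the outline — area = 47.99 mm². At z = 20.64: the 8×6 cube contributes its full rectangle (area 48.00 mm²); the cylinder at (11.5, -2.5): section is a regular 16-gon, circumradius r=4.5 (area = (16/2)·4.500²·sin(360°/16) = 61.99 mm²); Taking the first minus the rest: starting from the 8×6 cube (48.00 mm²), the r=4.5 cylinder at (11.5, -2.5) partially overlaps it — only the 0.01 mm² overlap (of its 61.99 mm²) is removed, clipping the outline — area = 47.99 mm². Checking containment: the cross-section at z = 20.64 is a subset of the cross-section at z = 0.48.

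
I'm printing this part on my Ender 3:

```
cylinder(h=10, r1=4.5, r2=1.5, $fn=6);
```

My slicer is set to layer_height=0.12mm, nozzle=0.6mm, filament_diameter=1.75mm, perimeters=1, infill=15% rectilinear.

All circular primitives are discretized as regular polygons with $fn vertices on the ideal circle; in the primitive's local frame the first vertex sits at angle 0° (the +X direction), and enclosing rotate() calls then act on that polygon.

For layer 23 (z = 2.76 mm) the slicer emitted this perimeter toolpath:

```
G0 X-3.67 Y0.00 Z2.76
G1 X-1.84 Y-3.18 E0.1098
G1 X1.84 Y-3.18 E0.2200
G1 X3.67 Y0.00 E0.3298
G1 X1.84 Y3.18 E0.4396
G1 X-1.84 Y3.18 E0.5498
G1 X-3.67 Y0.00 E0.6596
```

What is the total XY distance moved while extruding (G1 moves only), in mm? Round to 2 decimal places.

Sum the Euclidean lengths of each G1 segment: total = 22.04 mm.

22.04 mm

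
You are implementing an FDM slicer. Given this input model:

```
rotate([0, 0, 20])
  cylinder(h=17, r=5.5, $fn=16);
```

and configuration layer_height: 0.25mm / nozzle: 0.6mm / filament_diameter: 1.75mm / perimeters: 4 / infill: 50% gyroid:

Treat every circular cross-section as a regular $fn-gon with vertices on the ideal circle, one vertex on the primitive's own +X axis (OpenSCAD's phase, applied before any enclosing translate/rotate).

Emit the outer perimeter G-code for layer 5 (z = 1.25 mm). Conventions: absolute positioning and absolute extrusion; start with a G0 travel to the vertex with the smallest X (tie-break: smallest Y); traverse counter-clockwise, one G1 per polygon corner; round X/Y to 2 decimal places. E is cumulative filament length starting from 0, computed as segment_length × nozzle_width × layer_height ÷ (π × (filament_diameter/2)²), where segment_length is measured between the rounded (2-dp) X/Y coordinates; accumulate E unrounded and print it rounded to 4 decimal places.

G0 X-5.49 Y0.24 Z1.25
G1 X-5.17 Y-1.88 E0.1337
G1 X-4.06 Y-3.72 E0.2677
G1 X-2.32 Y-4.98 E0.4017
G1 X-0.24 Y-5.49 E0.5352
G1 X1.88 Y-5.17 E0.6690
G1 X3.72 Y-4.06 E0.8030
G1 X4.98 Y-2.32 E0.9369
G1 X5.49 Y-0.24 E1.0705
G1 X5.17 Y1.88 E1.2042
G1 X4.06 Y3.72 E1.3382
G1 X2.32 Y4.98 E1.4722
G1 X0.24 Y5.49 E1.6057
G1 X-1.88 Y5.17 E1.7394
G1 X-3.72 Y4.06 E1.8735
G1 X-4.98 Y2.32 E2.0074
G1 X-5.49 Y0.24 E2.1410

At z = 1.25 mm: the cylinder: section is a regular 16-gon, circumradius r=5.5; (whole slice rotated 20° about Z — lengths, areas and connectivity unchanged). The outline is a single polygon with 16 vertices. Extrusion per mm of travel: 0.6 × 0.25 / (π × 0.875²) = 0.062363. Accumulating E over each segment gives final E = 2.1410.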